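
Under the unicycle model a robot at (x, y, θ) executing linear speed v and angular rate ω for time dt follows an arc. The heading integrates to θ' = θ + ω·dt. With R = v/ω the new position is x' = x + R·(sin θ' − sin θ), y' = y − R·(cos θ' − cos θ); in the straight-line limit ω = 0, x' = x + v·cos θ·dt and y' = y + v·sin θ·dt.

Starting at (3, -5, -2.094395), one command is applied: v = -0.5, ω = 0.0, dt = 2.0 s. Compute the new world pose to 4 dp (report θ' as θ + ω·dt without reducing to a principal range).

θ' = -2.0944 + 0.0·2.0 = -2.0944
ω = 0 → straight: x' = 3 + -0.5·cos(-2.0944)·2.0 = 3.5000
y' = -5 + -0.5·sin(-2.0944)·2.0 = -4.1340

(3.5000, -4.1340, -2.0944)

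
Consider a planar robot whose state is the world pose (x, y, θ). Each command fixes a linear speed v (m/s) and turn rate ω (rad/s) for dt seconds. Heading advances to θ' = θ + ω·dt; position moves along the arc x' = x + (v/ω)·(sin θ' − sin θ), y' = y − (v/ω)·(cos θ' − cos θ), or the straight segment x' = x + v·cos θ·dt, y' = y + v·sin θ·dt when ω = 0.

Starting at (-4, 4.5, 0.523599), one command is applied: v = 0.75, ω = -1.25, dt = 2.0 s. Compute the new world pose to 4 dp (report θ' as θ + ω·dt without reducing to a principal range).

(-3.1487, 3.7436, -1.9764)

θ' = 0.5236 + -1.25·2.0 = -1.9764
R = v/ω = 0.75/-1.25 = -0.6000
x' = -4 + -0.6000·(sin -1.9764 − sin 0.5236) = -3.1487
y' = 4.5 − -0.6000·(cos -1.9764 − cos 0.5236) = 3.7436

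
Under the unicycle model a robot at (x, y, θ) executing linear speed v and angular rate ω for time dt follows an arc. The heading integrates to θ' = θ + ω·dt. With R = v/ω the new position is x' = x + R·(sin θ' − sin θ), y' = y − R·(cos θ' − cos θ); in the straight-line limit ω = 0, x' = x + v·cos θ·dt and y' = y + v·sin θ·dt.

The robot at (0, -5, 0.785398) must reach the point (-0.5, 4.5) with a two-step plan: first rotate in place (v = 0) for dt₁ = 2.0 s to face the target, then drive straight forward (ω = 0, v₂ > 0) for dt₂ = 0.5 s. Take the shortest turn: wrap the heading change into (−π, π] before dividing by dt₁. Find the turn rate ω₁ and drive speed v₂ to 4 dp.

heading to target = atan2(4.5−-5, -0.5−0) = 1.6234
Δθ = wrap(1.6234 − 0.7854) = 0.8380; ω₁ = Δθ/dt₁ = 0.4190
distance = √((-0.5−0)² + (4.5−-5)²) = 9.5131; v₂ = distance/dt₂ = 19.0263

ω₁ = 0.4190, v₂ = 19.0263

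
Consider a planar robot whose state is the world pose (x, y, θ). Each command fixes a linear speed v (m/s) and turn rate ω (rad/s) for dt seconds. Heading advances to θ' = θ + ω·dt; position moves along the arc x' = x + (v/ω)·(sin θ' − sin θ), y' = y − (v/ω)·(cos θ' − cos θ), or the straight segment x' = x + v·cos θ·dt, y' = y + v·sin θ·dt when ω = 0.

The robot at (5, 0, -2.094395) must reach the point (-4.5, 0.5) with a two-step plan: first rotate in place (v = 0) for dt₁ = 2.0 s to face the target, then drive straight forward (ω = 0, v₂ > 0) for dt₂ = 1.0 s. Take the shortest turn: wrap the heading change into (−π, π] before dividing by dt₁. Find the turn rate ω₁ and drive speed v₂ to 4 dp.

heading to target = atan2(0.5−0, -4.5−5) = 3.0890
Δθ = wrap(3.0890 − -2.0944) = -1.0998; ω₁ = Δθ/dt₁ = -0.5499
distance = √((-4.5−5)² + (0.5−0)²) = 9.5131; v₂ = distance/dt₂ = 9.5131

ω₁ = -0.5499, v₂ = 9.5131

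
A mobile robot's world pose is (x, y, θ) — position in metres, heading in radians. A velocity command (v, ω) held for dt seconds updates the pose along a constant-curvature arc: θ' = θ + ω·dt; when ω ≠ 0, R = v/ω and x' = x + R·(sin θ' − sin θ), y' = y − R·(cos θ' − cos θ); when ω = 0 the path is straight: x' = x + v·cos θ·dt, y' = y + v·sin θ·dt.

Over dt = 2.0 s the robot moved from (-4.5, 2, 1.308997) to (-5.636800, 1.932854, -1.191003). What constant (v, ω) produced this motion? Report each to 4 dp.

Δθ = -1.191003 − 1.308997 = -2.500000
ω = Δθ/dt = -2.500000/2.0 = -1.2500
R = Δx/(sin θ' − sin θ) = 0.6000
v = R·ω = 0.6000·-1.2500 = -0.7500

v = -0.7500, ω = -1.2500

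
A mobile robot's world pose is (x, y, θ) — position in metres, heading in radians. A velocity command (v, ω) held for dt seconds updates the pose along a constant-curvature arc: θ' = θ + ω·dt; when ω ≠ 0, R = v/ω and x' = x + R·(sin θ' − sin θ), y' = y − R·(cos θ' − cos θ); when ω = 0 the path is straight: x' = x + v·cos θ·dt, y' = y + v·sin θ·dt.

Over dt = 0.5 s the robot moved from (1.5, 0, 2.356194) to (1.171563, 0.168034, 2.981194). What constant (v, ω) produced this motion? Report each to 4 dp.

v = 0.7500, ω = 1.2500

Δθ = 2.981194 − 2.356194 = 0.625000
ω = Δθ/dt = 0.625000/0.5 = 1.2500
R = Δx/(sin θ' − sin θ) = 0.6000
v = R·ω = 0.6000·1.2500 = 0.7500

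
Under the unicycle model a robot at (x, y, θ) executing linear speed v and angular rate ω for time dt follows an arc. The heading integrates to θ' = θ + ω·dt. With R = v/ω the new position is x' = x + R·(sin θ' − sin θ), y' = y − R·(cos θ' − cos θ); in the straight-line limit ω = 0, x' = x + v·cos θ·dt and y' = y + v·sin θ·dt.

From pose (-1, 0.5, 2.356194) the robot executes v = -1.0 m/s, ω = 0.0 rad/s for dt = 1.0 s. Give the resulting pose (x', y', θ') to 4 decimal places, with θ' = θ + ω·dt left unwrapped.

(-0.2929, -0.2071, 2.3562)

θ' = 2.3562 + 0.0·1.0 = 2.3562
ω = 0 → straight: x' = -1 + -1.0·cos(2.3562)·1.0 = -0.2929
y' = 0.5 + -1.0·sin(2.3562)·1.0 = -0.2071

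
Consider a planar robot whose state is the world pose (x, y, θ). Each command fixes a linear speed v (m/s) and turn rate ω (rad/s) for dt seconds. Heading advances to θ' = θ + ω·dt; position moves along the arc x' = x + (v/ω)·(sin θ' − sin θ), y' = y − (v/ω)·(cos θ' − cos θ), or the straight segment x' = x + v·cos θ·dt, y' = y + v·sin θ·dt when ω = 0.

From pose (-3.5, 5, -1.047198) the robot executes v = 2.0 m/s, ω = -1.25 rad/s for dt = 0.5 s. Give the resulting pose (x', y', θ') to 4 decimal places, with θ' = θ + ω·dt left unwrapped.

θ' = -1.0472 + -1.25·0.5 = -1.6722
R = v/ω = 2.0/-1.25 = -1.6000
x' = -3.5 + -1.6000·(sin -1.6722 − sin -1.0472) = -3.2939
y' = 5 − -1.6000·(cos -1.6722 − cos -1.0472) = 4.0380

(-3.2939, 4.0380, -1.6722)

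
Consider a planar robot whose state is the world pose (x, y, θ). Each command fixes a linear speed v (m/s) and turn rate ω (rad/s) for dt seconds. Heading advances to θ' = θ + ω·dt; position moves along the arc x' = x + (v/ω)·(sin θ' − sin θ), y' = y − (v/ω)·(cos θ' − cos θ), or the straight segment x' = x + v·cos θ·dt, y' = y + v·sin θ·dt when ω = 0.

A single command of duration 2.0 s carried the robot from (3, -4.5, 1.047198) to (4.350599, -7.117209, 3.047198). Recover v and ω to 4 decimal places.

v = -1.7500, ω = 1.0000

Δθ = 3.047198 − 1.047198 = 2.000000
ω = Δθ/dt = 2.000000/2.0 = 1.0000
R = −Δy/(cos θ' − cos θ) = -1.7500
v = R·ω = -1.7500·1.0000 = -1.7500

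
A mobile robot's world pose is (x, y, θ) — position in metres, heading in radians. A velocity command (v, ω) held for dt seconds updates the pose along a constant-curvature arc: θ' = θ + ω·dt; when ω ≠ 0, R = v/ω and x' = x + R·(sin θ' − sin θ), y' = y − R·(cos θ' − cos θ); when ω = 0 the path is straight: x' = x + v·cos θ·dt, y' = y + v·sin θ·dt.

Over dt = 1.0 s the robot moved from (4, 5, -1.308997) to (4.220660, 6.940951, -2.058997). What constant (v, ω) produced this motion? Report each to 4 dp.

v = -2.0000, ω = -0.7500

Δθ = -2.058997 − -1.308997 = -0.750000
ω = Δθ/dt = -0.750000/1.0 = -0.7500
R = −Δy/(cos θ' − cos θ) = 2.6667
v = R·ω = 2.6667·-0.7500 = -2.0000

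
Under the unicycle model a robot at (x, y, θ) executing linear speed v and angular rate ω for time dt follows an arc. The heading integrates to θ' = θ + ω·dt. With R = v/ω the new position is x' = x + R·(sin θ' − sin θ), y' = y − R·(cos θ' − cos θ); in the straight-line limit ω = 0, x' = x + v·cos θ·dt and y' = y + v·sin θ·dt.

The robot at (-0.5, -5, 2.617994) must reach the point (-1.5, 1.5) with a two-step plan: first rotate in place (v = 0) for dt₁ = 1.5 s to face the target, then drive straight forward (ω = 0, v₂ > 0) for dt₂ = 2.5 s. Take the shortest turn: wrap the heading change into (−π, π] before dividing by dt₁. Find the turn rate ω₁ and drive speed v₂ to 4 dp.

ω₁ = -0.5964, v₂ = 2.6306

heading to target = atan2(1.5−-5, -1.5−-0.5) = 1.7234
Δθ = wrap(1.7234 − 2.6180) = -0.8945; ω₁ = Δθ/dt₁ = -0.5964
distance = √((-1.5−-0.5)² + (1.5−-5)²) = 6.5765; v₂ = distance/dt₂ = 2.6306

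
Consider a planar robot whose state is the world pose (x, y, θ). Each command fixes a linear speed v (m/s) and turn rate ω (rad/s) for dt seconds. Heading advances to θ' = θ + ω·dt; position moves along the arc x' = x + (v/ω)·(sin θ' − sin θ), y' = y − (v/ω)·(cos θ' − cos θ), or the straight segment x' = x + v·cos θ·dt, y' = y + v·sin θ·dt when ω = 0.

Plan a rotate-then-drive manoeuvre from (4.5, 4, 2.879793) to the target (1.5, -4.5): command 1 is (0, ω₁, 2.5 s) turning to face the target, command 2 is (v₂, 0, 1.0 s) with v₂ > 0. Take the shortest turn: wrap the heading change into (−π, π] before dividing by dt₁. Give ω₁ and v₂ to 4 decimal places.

heading to target = atan2(-4.5−4, 1.5−4.5) = -1.9101
Δθ = wrap(-1.9101 − 2.8798) = 1.4933; ω₁ = Δθ/dt₁ = 0.5973
distance = √((1.5−4.5)² + (-4.5−4)²) = 9.0139; v₂ = distance/dt₂ = 9.0139

ω₁ = 0.5973, v₂ = 9.0139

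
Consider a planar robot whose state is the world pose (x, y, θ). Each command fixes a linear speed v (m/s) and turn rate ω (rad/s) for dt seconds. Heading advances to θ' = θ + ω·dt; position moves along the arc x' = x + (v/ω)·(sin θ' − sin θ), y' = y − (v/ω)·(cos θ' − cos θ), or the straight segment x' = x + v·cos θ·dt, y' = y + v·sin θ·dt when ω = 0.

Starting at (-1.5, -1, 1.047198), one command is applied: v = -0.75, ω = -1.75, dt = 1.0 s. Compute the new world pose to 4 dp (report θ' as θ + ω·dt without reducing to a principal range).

θ' = 1.0472 + -1.75·1.0 = -0.7028
R = v/ω = -0.75/-1.75 = 0.4286
x' = -1.5 + 0.4286·(sin -0.7028 − sin 1.0472) = -2.1482
y' = -1 − 0.4286·(cos -0.7028 − cos 1.0472) = -1.1127

(-2.1482, -1.1127, -0.7028)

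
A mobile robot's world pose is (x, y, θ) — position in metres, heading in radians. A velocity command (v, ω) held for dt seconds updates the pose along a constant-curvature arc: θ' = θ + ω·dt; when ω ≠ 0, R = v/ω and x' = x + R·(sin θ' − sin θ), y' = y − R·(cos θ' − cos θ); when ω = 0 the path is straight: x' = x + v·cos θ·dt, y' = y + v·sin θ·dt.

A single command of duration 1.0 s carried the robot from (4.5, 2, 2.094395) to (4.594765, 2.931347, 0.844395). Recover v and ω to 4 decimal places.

Δθ = 0.844395 − 2.094395 = -1.250000
ω = Δθ/dt = -1.250000/1.0 = -1.2500
R = −Δy/(cos θ' − cos θ) = -0.8000
v = R·ω = -0.8000·-1.2500 = 1.0000

v = 1.0000, ω = -1.2500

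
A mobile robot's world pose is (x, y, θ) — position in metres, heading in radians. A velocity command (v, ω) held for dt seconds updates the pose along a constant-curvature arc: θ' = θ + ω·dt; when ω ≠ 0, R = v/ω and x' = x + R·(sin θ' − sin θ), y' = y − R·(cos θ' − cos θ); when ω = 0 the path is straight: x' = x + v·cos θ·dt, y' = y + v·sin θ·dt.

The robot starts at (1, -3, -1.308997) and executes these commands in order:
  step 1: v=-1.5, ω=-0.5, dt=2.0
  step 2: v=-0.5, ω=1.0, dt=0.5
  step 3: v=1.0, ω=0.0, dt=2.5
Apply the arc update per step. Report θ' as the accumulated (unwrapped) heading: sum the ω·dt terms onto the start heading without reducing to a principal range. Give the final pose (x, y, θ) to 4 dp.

step 1: θ'=-2.3090 (R=3.0000) → pose (1.6787, -0.2047, -2.3090)
step 2: θ'=-1.8090 (R=-0.5000) → pose (1.7948, 0.0138, -1.8090)
step 3: θ'=-1.8090 (straight) → pose (1.2049, -2.4156, -1.8090)

(1.2049, -2.4156, -1.8090)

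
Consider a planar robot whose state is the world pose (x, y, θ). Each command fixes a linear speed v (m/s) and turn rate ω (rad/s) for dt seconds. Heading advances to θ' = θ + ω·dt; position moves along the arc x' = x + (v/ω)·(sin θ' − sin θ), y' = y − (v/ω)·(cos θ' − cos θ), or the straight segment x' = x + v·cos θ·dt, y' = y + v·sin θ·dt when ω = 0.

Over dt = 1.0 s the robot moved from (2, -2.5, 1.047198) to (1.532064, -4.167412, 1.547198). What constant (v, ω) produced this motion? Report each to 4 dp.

v = -1.7500, ω = 0.5000

Δθ = 1.547198 − 1.047198 = 0.500000
ω = Δθ/dt = 0.500000/1.0 = 0.5000
R = −Δy/(cos θ' − cos θ) = -3.5000
v = R·ω = -3.5000·0.5000 = -1.7500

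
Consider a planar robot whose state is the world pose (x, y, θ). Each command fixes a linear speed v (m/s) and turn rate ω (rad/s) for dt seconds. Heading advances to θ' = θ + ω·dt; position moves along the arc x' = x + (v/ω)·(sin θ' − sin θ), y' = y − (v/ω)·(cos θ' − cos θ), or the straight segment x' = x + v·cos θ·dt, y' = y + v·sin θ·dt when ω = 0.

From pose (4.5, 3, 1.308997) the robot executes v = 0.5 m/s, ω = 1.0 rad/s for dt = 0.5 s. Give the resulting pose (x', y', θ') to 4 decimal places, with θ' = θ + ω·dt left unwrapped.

(4.5029, 3.2474, 1.8090)

θ' = 1.3090 + 1.0·0.5 = 1.8090
R = v/ω = 0.5/1.0 = 0.5000
x' = 4.5 + 0.5000·(sin 1.8090 − sin 1.3090) = 4.5029
y' = 3 − 0.5000·(cos 1.8090 − cos 1.3090) = 3.2474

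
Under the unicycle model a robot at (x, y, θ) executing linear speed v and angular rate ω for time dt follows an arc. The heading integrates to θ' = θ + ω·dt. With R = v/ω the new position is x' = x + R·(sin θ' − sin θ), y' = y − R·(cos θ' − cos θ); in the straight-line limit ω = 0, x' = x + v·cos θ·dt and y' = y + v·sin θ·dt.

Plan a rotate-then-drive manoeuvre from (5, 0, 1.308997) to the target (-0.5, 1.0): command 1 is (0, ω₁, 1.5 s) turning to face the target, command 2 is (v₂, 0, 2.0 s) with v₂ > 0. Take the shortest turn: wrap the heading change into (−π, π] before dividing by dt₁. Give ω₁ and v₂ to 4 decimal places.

heading to target = atan2(1−0, -0.5−5) = 2.9617
Δθ = wrap(2.9617 − 1.3090) = 1.6527; ω₁ = Δθ/dt₁ = 1.1018
distance = √((-0.5−5)² + (1−0)²) = 5.5902; v₂ = distance/dt₂ = 2.7951

ω₁ = 1.1018, v₂ = 2.7951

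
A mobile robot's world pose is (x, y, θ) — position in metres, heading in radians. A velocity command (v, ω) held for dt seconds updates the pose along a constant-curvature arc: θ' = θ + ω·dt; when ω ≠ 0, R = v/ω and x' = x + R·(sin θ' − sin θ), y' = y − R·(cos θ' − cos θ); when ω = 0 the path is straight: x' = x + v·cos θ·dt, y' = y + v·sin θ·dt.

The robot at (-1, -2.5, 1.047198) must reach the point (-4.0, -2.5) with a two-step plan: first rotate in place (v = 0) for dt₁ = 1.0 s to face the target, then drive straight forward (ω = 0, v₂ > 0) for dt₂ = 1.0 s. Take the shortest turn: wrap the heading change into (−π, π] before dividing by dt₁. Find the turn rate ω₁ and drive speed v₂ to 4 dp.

heading to target = atan2(-2.5−-2.5, -4−-1) = 3.1416
Δθ = wrap(3.1416 − 1.0472) = 2.0944; ω₁ = Δθ/dt₁ = 2.0944
distance = √((-4−-1)² + (-2.5−-2.5)²) = 3.0000; v₂ = distance/dt₂ = 3.0000

ω₁ = 2.0944, v₂ = 3.0000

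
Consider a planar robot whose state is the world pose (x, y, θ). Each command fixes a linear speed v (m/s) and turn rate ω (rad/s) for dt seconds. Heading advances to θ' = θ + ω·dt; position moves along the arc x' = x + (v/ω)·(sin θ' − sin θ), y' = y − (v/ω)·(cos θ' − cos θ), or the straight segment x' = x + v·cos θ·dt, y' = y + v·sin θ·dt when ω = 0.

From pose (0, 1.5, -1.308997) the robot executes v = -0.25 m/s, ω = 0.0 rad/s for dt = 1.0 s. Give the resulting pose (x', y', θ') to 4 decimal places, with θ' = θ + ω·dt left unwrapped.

(-0.0647, 1.7415, -1.3090)

θ' = -1.3090 + 0.0·1.0 = -1.3090
ω = 0 → straight: x' = 0 + -0.25·cos(-1.3090)·1.0 = -0.0647
y' = 1.5 + -0.25·sin(-1.3090)·1.0 = 1.7415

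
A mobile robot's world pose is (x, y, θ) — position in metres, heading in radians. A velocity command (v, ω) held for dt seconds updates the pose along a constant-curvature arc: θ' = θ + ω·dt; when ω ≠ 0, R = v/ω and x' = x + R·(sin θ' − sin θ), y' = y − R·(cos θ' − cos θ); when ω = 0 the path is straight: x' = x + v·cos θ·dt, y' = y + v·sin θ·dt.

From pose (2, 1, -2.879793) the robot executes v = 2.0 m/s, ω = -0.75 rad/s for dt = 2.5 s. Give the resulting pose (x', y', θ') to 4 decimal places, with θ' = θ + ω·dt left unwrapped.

(-1.3545, 3.6888, -4.7548)

θ' = -2.8798 + -0.75·2.5 = -4.7548
R = v/ω = 2.0/-0.75 = -2.6667
x' = 2 + -2.6667·(sin -4.7548 − sin -2.8798) = -1.3545
y' = 1 − -2.6667·(cos -4.7548 − cos -2.8798) = 3.6888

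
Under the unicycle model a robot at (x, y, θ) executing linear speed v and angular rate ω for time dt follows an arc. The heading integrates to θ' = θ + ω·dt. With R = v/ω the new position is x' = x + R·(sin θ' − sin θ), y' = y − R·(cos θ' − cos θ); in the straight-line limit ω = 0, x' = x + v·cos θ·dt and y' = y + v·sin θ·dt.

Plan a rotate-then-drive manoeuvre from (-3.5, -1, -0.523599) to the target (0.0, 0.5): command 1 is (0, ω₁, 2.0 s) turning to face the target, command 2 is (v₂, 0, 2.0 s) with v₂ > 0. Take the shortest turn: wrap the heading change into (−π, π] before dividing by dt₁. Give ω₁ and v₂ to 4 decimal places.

heading to target = atan2(0.5−-1, 0−-3.5) = 0.4049
Δθ = wrap(0.4049 − -0.5236) = 0.9285; ω₁ = Δθ/dt₁ = 0.4642
distance = √((0−-3.5)² + (0.5−-1)²) = 3.8079; v₂ = distance/dt₂ = 1.9039

ω₁ = 0.4642, v₂ = 1.9039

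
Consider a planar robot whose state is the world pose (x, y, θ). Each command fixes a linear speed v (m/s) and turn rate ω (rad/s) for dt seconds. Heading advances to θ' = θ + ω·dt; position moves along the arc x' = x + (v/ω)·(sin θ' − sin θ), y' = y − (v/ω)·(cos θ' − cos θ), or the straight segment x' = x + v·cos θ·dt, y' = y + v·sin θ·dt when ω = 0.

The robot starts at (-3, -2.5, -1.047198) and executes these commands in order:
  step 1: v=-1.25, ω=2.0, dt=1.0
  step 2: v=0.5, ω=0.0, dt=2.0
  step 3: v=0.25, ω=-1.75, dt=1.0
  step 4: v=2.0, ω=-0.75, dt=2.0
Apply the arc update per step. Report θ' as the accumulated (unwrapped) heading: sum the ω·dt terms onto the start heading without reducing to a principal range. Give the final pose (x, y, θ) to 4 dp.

step 1: θ'=0.9528 (R=-0.6250) → pose (-4.0507, -2.4504, 0.9528)
step 2: θ'=0.9528 (straight) → pose (-3.4713, -1.6353, 0.9528)
step 3: θ'=-0.7972 (R=-0.1429) → pose (-3.2526, -1.6183, -0.7972)
step 4: θ'=-2.2972 (R=-2.6667) → pose (-3.1668, -5.2527, -2.2972)

(-3.1668, -5.2527, -2.2972)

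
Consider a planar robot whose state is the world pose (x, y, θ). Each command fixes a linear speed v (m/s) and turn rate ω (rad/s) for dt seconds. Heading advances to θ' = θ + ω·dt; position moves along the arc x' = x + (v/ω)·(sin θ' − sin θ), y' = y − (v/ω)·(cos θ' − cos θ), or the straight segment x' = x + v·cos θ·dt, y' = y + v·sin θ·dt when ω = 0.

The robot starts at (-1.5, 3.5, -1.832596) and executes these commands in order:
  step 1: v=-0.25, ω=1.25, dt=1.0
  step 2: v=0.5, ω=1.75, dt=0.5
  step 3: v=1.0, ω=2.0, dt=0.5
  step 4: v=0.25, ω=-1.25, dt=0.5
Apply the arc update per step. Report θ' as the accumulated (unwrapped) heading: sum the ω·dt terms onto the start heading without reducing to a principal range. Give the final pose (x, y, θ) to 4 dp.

(-0.9385, 4.1273, 0.6674)

step 1: θ'=-0.5826 (R=-0.2000) → pose (-1.5831, 3.7188, -0.5826)
step 2: θ'=0.2924 (R=0.2857) → pose (-1.3436, 3.6838, 0.2924)
step 3: θ'=1.2924 (R=0.5000) → pose (-1.0070, 4.0251, 1.2924)
step 4: θ'=0.6674 (R=-0.2000) → pose (-0.9385, 4.1273, 0.6674)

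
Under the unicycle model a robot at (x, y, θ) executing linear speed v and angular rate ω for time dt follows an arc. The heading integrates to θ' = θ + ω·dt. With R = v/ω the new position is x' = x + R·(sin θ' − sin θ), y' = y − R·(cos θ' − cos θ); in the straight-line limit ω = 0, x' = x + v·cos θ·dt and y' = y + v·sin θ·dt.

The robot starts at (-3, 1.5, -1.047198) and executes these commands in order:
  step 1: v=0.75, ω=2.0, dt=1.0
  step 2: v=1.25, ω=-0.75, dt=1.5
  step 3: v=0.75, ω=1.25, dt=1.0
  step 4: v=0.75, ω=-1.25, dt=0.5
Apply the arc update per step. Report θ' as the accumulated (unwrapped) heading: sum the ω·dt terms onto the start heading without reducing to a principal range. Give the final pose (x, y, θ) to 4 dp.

step 1: θ'=0.9528 (R=0.3750) → pose (-2.3696, 1.4702, 0.9528)
step 2: θ'=-0.1722 (R=-1.6667) → pose (-0.7256, 2.1466, -0.1722)
step 3: θ'=1.0778 (R=0.6000) → pose (-0.0943, 2.4537, 1.0778)
step 4: θ'=0.4528 (R=-0.6000) → pose (0.1718, 2.7093, 0.4528)

(0.1718, 2.7093, 0.4528)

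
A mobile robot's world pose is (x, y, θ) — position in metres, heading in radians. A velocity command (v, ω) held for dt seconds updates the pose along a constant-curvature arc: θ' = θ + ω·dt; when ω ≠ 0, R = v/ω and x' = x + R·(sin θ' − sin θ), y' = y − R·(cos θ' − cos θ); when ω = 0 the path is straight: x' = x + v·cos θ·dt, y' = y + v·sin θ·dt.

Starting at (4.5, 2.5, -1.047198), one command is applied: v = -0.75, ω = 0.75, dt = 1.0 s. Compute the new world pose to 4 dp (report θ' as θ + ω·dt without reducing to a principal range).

(3.9268, 2.9562, -0.2972)

θ' = -1.0472 + 0.75·1.0 = -0.2972
R = v/ω = -0.75/0.75 = -1.0000
x' = 4.5 + -1.0000·(sin -0.2972 − sin -1.0472) = 3.9268
y' = 2.5 − -1.0000·(cos -0.2972 − cos -1.0472) = 2.9562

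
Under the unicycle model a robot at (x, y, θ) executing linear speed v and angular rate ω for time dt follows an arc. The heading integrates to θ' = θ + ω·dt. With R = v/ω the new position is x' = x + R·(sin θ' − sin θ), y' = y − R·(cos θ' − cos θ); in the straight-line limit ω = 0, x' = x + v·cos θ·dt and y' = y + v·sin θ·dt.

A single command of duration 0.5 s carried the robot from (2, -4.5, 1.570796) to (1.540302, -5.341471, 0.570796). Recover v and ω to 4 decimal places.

v = -2.0000, ω = -2.0000

Δθ = 0.570796 − 1.570796 = -1.000000
ω = Δθ/dt = -1.000000/0.5 = -2.0000
R = −Δy/(cos θ' − cos θ) = 1.0000
v = R·ω = 1.0000·-2.0000 = -2.0000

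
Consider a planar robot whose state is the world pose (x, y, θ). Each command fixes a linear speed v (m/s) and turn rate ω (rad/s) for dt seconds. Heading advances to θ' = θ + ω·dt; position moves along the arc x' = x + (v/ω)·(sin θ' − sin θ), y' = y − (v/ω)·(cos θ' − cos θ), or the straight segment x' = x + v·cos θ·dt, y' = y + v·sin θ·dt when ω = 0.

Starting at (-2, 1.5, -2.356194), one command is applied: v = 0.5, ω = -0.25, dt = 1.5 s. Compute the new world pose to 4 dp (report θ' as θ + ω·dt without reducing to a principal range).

(-2.6163, 1.0803, -2.7312)

θ' = -2.3562 + -0.25·1.5 = -2.7312
R = v/ω = 0.5/-0.25 = -2.0000
x' = -2 + -2.0000·(sin -2.7312 − sin -2.3562) = -2.6163
y' = 1.5 − -2.0000·(cos -2.7312 − cos -2.3562) = 1.0803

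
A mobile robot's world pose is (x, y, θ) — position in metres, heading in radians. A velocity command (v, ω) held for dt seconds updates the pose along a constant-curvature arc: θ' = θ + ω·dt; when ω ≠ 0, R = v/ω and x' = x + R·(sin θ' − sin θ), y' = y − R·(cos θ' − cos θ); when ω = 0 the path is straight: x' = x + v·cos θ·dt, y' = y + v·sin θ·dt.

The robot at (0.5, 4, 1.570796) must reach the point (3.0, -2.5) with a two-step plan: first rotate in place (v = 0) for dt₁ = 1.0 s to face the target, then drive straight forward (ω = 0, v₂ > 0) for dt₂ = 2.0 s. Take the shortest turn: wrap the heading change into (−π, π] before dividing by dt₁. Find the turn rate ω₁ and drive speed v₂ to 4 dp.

heading to target = atan2(-2.5−4, 3−0.5) = -1.2036
Δθ = wrap(-1.2036 − 1.5708) = -2.7744; ω₁ = Δθ/dt₁ = -2.7744
distance = √((3−0.5)² + (-2.5−4)²) = 6.9642; v₂ = distance/dt₂ = 3.4821

ω₁ = -2.7744, v₂ = 3.4821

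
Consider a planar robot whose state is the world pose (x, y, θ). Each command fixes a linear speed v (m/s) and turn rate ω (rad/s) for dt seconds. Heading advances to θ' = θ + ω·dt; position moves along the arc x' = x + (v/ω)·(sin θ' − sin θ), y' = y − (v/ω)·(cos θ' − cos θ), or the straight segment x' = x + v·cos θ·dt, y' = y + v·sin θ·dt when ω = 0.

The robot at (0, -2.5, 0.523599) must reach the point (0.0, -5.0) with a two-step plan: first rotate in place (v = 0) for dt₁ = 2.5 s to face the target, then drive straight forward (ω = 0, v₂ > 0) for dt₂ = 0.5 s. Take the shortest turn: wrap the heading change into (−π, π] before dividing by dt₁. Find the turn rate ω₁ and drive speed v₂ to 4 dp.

heading to target = atan2(-5−-2.5, 0−0) = -1.5708
Δθ = wrap(-1.5708 − 0.5236) = -2.0944; ω₁ = Δθ/dt₁ = -0.8378
distance = √((0−0)² + (-5−-2.5)²) = 2.5000; v₂ = distance/dt₂ = 5.0000

ω₁ = -0.8378, v₂ = 5.0000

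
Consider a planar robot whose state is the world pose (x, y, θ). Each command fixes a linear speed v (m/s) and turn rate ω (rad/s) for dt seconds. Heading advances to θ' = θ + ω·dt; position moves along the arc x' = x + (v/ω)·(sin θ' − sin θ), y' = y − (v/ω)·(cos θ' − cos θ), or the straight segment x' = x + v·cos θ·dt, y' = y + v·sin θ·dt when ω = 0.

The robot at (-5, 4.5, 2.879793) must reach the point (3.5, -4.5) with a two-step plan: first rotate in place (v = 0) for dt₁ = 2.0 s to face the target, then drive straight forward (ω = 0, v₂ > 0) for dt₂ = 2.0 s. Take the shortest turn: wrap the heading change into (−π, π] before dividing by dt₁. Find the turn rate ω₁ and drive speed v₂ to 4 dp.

ω₁ = 1.2947, v₂ = 6.1897

heading to target = atan2(-4.5−4.5, 3.5−-5) = -0.8140
Δθ = wrap(-0.8140 − 2.8798) = 2.5894; ω₁ = Δθ/dt₁ = 1.2947
distance = √((3.5−-5)² + (-4.5−4.5)²) = 12.3794; v₂ = distance/dt₂ = 6.1897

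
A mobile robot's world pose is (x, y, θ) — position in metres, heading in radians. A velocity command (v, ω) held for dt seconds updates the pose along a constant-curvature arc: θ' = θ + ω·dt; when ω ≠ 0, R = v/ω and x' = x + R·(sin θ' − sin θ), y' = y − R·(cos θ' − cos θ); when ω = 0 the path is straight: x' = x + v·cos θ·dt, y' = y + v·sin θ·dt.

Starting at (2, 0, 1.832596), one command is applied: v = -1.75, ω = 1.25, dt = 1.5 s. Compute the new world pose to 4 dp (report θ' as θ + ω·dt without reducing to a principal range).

θ' = 1.8326 + 1.25·1.5 = 3.7076
R = v/ω = -1.75/1.25 = -1.4000
x' = 2 + -1.4000·(sin 3.7076 − sin 1.8326) = 4.1031
y' = 0 − -1.4000·(cos 3.7076 − cos 1.8326) = -0.8193

(4.1031, -0.8193, 3.7076)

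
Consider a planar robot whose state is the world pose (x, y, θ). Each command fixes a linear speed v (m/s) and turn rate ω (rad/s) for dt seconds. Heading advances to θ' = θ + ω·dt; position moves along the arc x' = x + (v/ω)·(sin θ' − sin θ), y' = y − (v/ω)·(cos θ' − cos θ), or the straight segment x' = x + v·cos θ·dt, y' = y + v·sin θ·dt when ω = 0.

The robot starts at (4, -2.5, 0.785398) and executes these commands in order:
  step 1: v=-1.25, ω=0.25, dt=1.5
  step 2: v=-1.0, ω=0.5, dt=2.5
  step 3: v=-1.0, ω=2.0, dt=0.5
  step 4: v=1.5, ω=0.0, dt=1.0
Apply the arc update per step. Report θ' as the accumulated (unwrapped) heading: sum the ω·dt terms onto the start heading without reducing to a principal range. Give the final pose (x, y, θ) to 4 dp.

step 1: θ'=1.1604 (R=-5.0000) → pose (2.9507, -4.0407, 1.1604)
step 2: θ'=2.4104 (R=-2.0000) → pose (3.4491, -6.3274, 2.4104)
step 3: θ'=3.4104 (R=-0.5000) → pose (3.9158, -6.4372, 3.4104)
step 4: θ'=3.4104 (straight) → pose (2.4697, -6.8356, 3.4104)

(2.4697, -6.8356, 3.4104)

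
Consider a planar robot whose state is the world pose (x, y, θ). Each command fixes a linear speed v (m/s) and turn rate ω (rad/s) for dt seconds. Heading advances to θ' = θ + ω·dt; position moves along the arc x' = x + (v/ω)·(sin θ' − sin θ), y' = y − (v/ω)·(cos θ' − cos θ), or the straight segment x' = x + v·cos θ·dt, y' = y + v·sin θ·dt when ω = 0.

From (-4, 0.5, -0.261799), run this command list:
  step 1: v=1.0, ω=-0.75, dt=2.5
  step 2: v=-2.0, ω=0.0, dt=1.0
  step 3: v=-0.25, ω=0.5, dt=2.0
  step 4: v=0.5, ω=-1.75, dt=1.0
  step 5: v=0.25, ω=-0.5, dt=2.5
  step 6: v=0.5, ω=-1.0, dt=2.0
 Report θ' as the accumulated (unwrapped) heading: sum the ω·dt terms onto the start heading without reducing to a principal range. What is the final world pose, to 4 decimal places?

(-2.5017, 1.2454, -6.1368)

step 1: θ'=-2.1368 (R=-1.3333) → pose (-3.2197, -1.5029, -2.1368)
step 2: θ'=-2.1368 (straight) → pose (-2.1472, 0.1852, -2.1368)
step 3: θ'=-1.1368 (R=-0.5000) → pose (-2.1155, 0.6636, -1.1368)
step 4: θ'=-2.8868 (R=-0.2857) → pose (-2.3028, 0.2669, -2.8868)
step 5: θ'=-4.1368 (R=-0.5000) → pose (-2.8482, 0.4786, -4.1368)
step 6: θ'=-6.1368 (R=-0.5000) → pose (-2.5017, 1.2454, -6.1368)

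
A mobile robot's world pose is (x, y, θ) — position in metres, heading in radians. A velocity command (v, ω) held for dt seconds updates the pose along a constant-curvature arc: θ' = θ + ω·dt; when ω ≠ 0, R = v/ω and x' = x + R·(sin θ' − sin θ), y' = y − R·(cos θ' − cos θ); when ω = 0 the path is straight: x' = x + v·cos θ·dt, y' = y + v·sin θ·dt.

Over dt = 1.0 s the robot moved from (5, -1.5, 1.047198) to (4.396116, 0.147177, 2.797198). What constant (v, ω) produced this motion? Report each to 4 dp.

v = 2.0000, ω = 1.7500

Δθ = 2.797198 − 1.047198 = 1.750000
ω = Δθ/dt = 1.750000/1.0 = 1.7500
R = −Δy/(cos θ' − cos θ) = 1.1429
v = R·ω = 1.1429·1.7500 = 2.0000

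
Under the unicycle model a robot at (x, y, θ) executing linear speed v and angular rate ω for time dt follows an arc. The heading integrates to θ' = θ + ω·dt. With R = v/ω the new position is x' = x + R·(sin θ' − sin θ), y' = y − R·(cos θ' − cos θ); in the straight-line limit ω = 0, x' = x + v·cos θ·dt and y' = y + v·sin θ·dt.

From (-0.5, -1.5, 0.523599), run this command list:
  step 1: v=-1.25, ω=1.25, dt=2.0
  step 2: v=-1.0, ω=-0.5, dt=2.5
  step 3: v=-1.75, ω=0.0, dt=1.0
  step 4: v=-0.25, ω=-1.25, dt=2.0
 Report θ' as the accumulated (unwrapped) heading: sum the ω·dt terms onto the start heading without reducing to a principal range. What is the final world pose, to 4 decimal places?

(1.6296, -6.8463, -0.7264)

step 1: θ'=3.0236 (R=-1.0000) → pose (-0.1177, -3.3591, 3.0236)
step 2: θ'=1.7736 (R=2.0000) → pose (1.6059, -4.9423, 1.7736)
step 3: θ'=1.7736 (straight) → pose (1.9583, -6.6565, 1.7736)
step 4: θ'=-0.7264 (R=0.2000) → pose (1.6296, -6.8463, -0.7264)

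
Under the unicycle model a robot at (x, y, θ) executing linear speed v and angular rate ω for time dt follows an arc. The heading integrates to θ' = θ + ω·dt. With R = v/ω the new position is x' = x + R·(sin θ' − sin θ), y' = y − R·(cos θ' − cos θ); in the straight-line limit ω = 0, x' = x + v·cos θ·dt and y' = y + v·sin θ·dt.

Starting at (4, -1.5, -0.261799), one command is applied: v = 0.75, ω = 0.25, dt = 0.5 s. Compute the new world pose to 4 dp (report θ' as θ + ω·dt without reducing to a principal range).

(4.3673, -1.5742, -0.1368)

θ' = -0.2618 + 0.25·0.5 = -0.1368
R = v/ω = 0.75/0.25 = 3.0000
x' = 4 + 3.0000·(sin -0.1368 − sin -0.2618) = 4.3673
y' = -1.5 − 3.0000·(cos -0.1368 − cos -0.2618) = -1.5742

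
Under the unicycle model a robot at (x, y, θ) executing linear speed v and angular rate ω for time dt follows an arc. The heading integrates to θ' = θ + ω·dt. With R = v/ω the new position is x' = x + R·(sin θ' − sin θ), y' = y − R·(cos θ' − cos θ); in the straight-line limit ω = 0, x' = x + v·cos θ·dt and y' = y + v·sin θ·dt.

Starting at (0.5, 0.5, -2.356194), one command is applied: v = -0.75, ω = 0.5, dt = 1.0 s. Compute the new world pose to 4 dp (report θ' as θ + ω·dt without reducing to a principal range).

θ' = -2.3562 + 0.5·1.0 = -1.8562
R = v/ω = -0.75/0.5 = -1.5000
x' = 0.5 + -1.5000·(sin -1.8562 − sin -2.3562) = 0.8787
y' = 0.5 − -1.5000·(cos -1.8562 − cos -2.3562) = 1.1384

(0.8787, 1.1384, -1.8562)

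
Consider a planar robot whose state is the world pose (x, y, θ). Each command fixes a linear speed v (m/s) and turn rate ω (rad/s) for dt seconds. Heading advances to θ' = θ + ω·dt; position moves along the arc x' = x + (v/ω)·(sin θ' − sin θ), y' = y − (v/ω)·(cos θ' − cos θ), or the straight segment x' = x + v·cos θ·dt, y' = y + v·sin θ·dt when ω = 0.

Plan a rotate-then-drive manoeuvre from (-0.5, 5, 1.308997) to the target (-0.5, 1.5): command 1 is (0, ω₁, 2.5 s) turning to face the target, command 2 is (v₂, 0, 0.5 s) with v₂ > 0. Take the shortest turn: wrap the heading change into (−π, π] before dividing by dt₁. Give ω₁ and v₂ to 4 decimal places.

ω₁ = -1.1519, v₂ = 7.0000

heading to target = atan2(1.5−5, -0.5−-0.5) = -1.5708
Δθ = wrap(-1.5708 − 1.3090) = -2.8798; ω₁ = Δθ/dt₁ = -1.1519
distance = √((-0.5−-0.5)² + (1.5−5)²) = 3.5000; v₂ = distance/dt₂ = 7.0000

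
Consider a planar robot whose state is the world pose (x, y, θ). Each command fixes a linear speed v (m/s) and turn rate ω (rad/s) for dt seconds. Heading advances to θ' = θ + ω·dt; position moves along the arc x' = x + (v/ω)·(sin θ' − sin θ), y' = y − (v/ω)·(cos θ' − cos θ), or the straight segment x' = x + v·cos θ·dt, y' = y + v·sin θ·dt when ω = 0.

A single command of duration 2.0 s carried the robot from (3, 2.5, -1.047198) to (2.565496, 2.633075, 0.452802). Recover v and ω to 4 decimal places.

Δθ = 0.452802 − -1.047198 = 1.500000
ω = Δθ/dt = 1.500000/2.0 = 0.7500
R = Δx/(sin θ' − sin θ) = -0.3333
v = R·ω = -0.3333·0.7500 = -0.2500

v = -0.2500, ω = 0.7500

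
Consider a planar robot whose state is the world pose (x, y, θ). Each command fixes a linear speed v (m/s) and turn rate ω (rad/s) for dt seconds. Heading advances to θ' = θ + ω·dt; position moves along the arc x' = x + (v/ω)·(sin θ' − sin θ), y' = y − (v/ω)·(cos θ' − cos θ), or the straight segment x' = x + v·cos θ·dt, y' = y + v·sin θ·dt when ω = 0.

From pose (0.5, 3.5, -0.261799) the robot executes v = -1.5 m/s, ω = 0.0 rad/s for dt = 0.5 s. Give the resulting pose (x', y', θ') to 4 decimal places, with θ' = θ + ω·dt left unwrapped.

(-0.2244, 3.6941, -0.2618)

θ' = -0.2618 + 0.0·0.5 = -0.2618
ω = 0 → straight: x' = 0.5 + -1.5·cos(-0.2618)·0.5 = -0.2244
y' = 3.5 + -1.5·sin(-0.2618)·0.5 = 3.6941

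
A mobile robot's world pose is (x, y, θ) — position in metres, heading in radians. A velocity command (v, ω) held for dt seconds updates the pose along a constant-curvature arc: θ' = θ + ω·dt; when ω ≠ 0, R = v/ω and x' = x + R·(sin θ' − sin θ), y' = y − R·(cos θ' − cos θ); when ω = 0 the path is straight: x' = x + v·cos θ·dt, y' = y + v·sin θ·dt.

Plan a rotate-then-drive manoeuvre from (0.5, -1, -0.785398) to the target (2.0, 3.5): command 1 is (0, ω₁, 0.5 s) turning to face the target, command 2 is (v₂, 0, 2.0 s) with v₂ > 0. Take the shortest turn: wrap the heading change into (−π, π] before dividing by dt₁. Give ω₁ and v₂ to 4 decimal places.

heading to target = atan2(3.5−-1, 2−0.5) = 1.2490
Δθ = wrap(1.2490 − -0.7854) = 2.0344; ω₁ = Δθ/dt₁ = 4.0689
distance = √((2−0.5)² + (3.5−-1)²) = 4.7434; v₂ = distance/dt₂ = 2.3717

ω₁ = 4.0689, v₂ = 2.3717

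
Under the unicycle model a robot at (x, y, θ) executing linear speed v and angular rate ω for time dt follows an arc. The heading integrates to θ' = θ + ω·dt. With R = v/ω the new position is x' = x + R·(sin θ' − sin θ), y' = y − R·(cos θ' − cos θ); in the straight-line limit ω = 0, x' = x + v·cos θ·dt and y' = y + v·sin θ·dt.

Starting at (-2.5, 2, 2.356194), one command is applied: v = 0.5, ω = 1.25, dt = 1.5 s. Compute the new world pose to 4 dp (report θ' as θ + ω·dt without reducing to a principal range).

(-3.1374, 1.9023, 4.2312)

θ' = 2.3562 + 1.25·1.5 = 4.2312
R = v/ω = 0.5/1.25 = 0.4000
x' = -2.5 + 0.4000·(sin 4.2312 − sin 2.3562) = -3.1374
y' = 2 − 0.4000·(cos 4.2312 − cos 2.3562) = 1.9023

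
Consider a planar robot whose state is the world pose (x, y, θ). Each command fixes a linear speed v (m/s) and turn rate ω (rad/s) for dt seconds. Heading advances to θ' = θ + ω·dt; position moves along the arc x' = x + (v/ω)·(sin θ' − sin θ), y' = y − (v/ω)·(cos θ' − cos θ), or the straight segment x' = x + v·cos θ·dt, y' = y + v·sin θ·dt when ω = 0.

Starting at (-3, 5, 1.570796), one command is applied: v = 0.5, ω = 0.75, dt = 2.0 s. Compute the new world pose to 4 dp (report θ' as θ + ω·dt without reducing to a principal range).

θ' = 1.5708 + 0.75·2.0 = 3.0708
R = v/ω = 0.5/0.75 = 0.6667
x' = -3 + 0.6667·(sin 3.0708 − sin 1.5708) = -3.6195
y' = 5 − 0.6667·(cos 3.0708 − cos 1.5708) = 5.6650

(-3.6195, 5.6650, 3.0708)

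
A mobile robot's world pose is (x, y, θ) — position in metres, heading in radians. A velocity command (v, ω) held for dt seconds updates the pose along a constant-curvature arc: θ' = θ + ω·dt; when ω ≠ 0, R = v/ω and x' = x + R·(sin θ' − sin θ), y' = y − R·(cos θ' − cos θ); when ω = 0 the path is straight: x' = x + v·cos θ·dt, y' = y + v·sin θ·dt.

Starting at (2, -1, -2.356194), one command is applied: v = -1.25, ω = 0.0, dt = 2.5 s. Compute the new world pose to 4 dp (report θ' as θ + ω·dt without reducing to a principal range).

(4.2097, 1.2097, -2.3562)

θ' = -2.3562 + 0.0·2.5 = -2.3562
ω = 0 → straight: x' = 2 + -1.25·cos(-2.3562)·2.5 = 4.2097
y' = -1 + -1.25·sin(-2.3562)·2.5 = 1.2097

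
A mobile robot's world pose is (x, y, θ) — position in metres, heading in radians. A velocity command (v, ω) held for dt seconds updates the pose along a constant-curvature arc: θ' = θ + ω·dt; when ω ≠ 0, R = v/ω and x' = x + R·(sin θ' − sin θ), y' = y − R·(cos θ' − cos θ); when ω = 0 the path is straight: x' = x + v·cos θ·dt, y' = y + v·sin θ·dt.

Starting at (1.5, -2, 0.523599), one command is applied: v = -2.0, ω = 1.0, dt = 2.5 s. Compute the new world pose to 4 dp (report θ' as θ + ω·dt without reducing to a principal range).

θ' = 0.5236 + 1.0·2.5 = 3.0236
R = v/ω = -2.0/1.0 = -2.0000
x' = 1.5 + -2.0000·(sin 3.0236 − sin 0.5236) = 2.2646
y' = -2 − -2.0000·(cos 3.0236 − cos 0.5236) = -5.7181

(2.2646, -5.7181, 3.0236)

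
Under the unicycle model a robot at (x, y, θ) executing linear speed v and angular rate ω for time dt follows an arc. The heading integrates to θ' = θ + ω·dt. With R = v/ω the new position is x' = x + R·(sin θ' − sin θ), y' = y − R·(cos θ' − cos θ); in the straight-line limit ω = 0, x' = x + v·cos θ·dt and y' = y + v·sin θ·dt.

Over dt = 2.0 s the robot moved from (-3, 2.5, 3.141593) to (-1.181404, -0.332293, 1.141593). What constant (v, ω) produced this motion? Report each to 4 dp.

v = -2.0000, ω = -1.0000

Δθ = 1.141593 − 3.141593 = -2.000000
ω = Δθ/dt = -2.000000/2.0 = -1.0000
R = −Δy/(cos θ' − cos θ) = 2.0000
v = R·ω = 2.0000·-1.0000 = -2.0000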